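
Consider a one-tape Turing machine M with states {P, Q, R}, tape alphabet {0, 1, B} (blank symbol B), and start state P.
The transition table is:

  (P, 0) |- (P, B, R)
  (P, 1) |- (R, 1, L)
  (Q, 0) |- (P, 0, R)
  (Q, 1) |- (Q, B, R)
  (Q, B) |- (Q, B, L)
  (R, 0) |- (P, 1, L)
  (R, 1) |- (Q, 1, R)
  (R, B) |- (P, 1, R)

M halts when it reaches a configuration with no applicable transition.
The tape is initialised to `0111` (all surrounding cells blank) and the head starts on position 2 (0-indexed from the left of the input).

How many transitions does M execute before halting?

11

state=P head=2 tape=01[1]1B   (P,1)→(R,1,L)
state=R head=1 tape=0[1]11B   (R,1)→(Q,1,R)
state=Q head=2 tape=01[1]1B   (Q,1)→(Q,B,R)
state=Q head=3 tape=01B[1]B   (Q,1)→(Q,B,R)
state=Q head=4 tape=01BB[B]   (Q,B)→(Q,B,L)
state=Q head=3 tape=01B[B]B   (Q,B)→(Q,B,L)
state=Q head=2 tape=01[B]BB   (Q,B)→(Q,B,L)
state=Q head=1 tape=0[1]BBB   (Q,1)→(Q,B,R)
state=Q head=2 tape=0B[B]BB   (Q,B)→(Q,B,L)
state=Q head=1 tape=0[B]BBB   (Q,B)→(Q,B,L)
state=Q head=0 tape=[0]BBBB   (Q,0)→(P,0,R)
state=P head=1 tape=0[B]BBB
M halts after 11 transitions.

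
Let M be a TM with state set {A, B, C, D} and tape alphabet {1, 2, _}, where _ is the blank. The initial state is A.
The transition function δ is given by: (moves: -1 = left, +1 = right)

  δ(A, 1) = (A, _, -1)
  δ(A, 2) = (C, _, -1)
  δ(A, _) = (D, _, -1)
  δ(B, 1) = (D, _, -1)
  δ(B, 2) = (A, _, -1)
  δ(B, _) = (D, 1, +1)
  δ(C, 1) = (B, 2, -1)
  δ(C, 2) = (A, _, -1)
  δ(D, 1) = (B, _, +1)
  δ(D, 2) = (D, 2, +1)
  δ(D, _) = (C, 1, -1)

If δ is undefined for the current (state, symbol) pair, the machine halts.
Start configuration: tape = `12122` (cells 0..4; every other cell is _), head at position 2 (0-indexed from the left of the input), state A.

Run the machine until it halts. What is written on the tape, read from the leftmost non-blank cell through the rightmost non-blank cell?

A | ____12[1]22   read 1 → write _, move -1, go to A
A | ____1[2]_22   read 2 → write _, move -1, go to C
C | ____[1]__22   read 1 → write 2, move -1, go to B
B | ___[_]2__22   read _ → write 1, move +1, go to D
D | ___1[2]__22   read 2 → write 2, move +1, go to D
D | ___12[_]_22   read _ → write 1, move -1, go to C
C | ___1[2]1_22   read 2 → write _, move -1, go to A
A | ___[1]_1_22   read 1 → write _, move -1, go to A
A | __[_]__1_22   read _ → write _, move -1, go to D
D | _[_]___1_22   read _ → write 1, move -1, go to C
C | [_]1___1_22
The non-blank tape span at halt is 1___1_22.

1___1_22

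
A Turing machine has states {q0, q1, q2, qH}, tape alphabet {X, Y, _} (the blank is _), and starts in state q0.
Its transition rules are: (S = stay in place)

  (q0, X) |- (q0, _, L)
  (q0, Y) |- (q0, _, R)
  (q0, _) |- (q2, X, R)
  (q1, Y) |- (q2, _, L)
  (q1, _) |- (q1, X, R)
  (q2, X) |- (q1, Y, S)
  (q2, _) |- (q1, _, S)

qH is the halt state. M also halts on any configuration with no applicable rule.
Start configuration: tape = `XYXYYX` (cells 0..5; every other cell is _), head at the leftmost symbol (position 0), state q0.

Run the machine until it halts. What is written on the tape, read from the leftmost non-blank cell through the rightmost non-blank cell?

XXXXXYYX

q0 | __[X]YXYYX   read X → write _, move L, go to q0
q0 | _[_]_YXYYX   read _ → write X, move R, go to q2
q2 | _X[_]YXYYX   read _ → write _, move S, go to q1
q1 | _X[_]YXYYX   read _ → write X, move R, go to q1
q1 | _XX[Y]XYYX   read Y → write _, move L, go to q2
q2 | _X[X]_XYYX   read X → write Y, move S, go to q1
q1 | _X[Y]_XYYX   read Y → write _, move L, go to q2
q2 | _[X]__XYYX   read X → write Y, move S, go to q1
q1 | _[Y]__XYYX   read Y → write _, move L, go to q2
q2 | [_]___XYYX   read _ → write _, move S, go to q1
q1 | [_]___XYYX   read _ → write X, move R, go to q1
q1 | X[_]__XYYX   read _ → write X, move R, go to q1
q1 | XX[_]_XYYX   read _ → write X, move R, go to q1
q1 | XXX[_]XYYX   read _ → write X, move R, go to q1
q1 | XXXX[X]YYX
The non-blank tape span at halt is XXXXXYYX.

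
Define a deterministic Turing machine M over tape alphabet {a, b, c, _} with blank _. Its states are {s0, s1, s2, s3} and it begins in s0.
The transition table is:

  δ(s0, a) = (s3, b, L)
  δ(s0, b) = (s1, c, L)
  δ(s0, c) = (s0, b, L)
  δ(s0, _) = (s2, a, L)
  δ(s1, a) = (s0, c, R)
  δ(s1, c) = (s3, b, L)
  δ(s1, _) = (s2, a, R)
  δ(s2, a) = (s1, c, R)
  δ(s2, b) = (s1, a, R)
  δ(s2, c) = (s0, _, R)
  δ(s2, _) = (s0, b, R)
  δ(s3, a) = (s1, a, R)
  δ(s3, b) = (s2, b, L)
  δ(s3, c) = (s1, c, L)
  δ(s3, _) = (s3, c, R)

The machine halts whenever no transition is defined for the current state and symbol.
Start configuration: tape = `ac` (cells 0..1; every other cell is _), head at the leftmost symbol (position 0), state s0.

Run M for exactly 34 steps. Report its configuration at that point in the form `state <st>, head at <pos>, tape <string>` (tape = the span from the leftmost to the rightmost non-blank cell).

state=s0 head=0 tape=_____[a]c   (s0,a)→(s3,b,L)
state=s3 head=-1 tape=____[_]bc   (s3,_)→(s3,c,R)
state=s3 head=0 tape=____c[b]c   (s3,b)→(s2,b,L)
state=s2 head=-1 tape=____[c]bc   (s2,c)→(s0,_,R)
state=s0 head=0 tape=_____[b]c   (s0,b)→(s1,c,L)
state=s1 head=-1 tape=____[_]cc   (s1,_)→(s2,a,R)
state=s2 head=0 tape=____a[c]c   (s2,c)→(s0,_,R)
state=s0 head=1 tape=____a_[c]   (s0,c)→(s0,b,L)
state=s0 head=0 tape=____a[_]b   (s0,_)→(s2,a,L)
state=s2 head=-1 tape=____[a]ab   (s2,a)→(s1,c,R)
state=s1 head=0 tape=____c[a]b   (s1,a)→(s0,c,R)
state=s0 head=1 tape=____cc[b]   (s0,b)→(s1,c,L)
state=s1 head=0 tape=____c[c]c   (s1,c)→(s3,b,L)
state=s3 head=-1 tape=____[c]bc   (s3,c)→(s1,c,L)
state=s1 head=-2 tape=___[_]cbc   (s1,_)→(s2,a,R)
state=s2 head=-1 tape=___a[c]bc   (s2,c)→(s0,_,R)
state=s0 head=0 tape=___a_[b]c   (s0,b)→(s1,c,L)
state=s1 head=-1 tape=___a[_]cc   (s1,_)→(s2,a,R)
state=s2 head=0 tape=___aa[c]c   (s2,c)→(s0,_,R)
state=s0 head=1 tape=___aa_[c]   (s0,c)→(s0,b,L)
state=s0 head=0 tape=___aa[_]b   (s0,_)→(s2,a,L)
state=s2 head=-1 tape=___a[a]ab   (s2,a)→(s1,c,R)
state=s1 head=0 tape=___ac[a]b   (s1,a)→(s0,c,R)
state=s0 head=1 tape=___acc[b]   (s0,b)→(s1,c,L)
state=s1 head=0 tape=___ac[c]c   (s1,c)→(s3,b,L)
state=s3 head=-1 tape=___a[c]bc   (s3,c)→(s1,c,L)
state=s1 head=-2 tape=___[a]cbc   (s1,a)→(s0,c,R)
state=s0 head=-1 tape=___c[c]bc   (s0,c)→(s0,b,L)
state=s0 head=-2 tape=___[c]bbc   (s0,c)→(s0,b,L)
state=s0 head=-3 tape=__[_]bbbc   (s0,_)→(s2,a,L)
state=s2 head=-4 tape=_[_]abbbc   (s2,_)→(s0,b,R)
state=s0 head=-3 tape=_b[a]bbbc   (s0,a)→(s3,b,L)
state=s3 head=-4 tape=_[b]bbbbc   (s3,b)→(s2,b,L)
state=s2 head=-5 tape=[_]bbbbbc   (s2,_)→(s0,b,R)
state=s0 head=-4 tape=b[b]bbbbc
After 34 steps: state s0, head at -4, tape bbbbbbc.

state s0, head at -4, tape bbbbbbc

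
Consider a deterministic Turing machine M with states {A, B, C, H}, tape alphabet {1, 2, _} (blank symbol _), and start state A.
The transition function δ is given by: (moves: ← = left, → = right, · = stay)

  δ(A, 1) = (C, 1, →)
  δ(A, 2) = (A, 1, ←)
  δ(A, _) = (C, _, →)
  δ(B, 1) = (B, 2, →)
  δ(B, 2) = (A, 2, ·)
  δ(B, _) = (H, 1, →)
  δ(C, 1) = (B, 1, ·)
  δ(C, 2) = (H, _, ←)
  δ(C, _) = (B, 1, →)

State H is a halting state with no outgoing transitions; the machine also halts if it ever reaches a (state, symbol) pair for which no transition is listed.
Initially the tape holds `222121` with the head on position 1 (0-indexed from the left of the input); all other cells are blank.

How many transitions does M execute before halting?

A | _2[2]2121__   read 2 → write 1, move ←, go to A
A | _[2]12121__   read 2 → write 1, move ←, go to A
A | [_]112121__   read _ → write _, move →, go to C
C | _[1]12121__   read 1 → write 1, move ·, go to B
B | _[1]12121__   read 1 → write 2, move →, go to B
B | _2[1]2121__   read 1 → write 2, move →, go to B
B | _22[2]121__   read 2 → write 2, move ·, go to A
A | _22[2]121__   read 2 → write 1, move ←, go to A
A | _2[2]1121__   read 2 → write 1, move ←, go to A
A | _[2]11121__   read 2 → write 1, move ←, go to A
A | [_]111121__   read _ → write _, move →, go to C
C | _[1]11121__   read 1 → write 1, move ·, go to B
B | _[1]11121__   read 1 → write 2, move →, go to B
B | _2[1]1121__   read 1 → write 2, move →, go to B
B | _22[1]121__   read 1 → write 2, move →, go to B
B | _222[1]21__   read 1 → write 2, move →, go to B
B | _2222[2]1__   read 2 → write 2, move ·, go to A
A | _2222[2]1__   read 2 → write 1, move ←, go to A
A | _222[2]11__   read 2 → write 1, move ←, go to A
A | _22[2]111__   read 2 → write 1, move ←, go to A
A | _2[2]1111__   read 2 → write 1, move ←, go to A
A | _[2]11111__   read 2 → write 1, move ←, go to A
A | [_]111111__   read _ → write _, move →, go to C
C | _[1]11111__   read 1 → write 1, move ·, go to B
B | _[1]11111__   read 1 → write 2, move →, go to B
B | _2[1]1111__   read 1 → write 2, move →, go to B
B | _22[1]111__   read 1 → write 2, move →, go to B
B | _222[1]11__   read 1 → write 2, move →, go to B
B | _2222[1]1__   read 1 → write 2, move →, go to B
B | _22222[1]__   read 1 → write 2, move →, go to B
B | _222222[_]_   read _ → write 1, move →, go to H
H | _2222221[_]
M halts after 31 transitions.

31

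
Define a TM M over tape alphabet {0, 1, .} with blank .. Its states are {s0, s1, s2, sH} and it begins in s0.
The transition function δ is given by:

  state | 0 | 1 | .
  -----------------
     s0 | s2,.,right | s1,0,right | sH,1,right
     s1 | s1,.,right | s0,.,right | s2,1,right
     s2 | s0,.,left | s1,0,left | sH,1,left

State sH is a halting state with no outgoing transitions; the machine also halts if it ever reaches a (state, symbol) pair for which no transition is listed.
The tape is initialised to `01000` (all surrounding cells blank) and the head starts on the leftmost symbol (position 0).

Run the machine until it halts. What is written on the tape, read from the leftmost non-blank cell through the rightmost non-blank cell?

000011

state=s0 head=0 tape=[0]1000.   (s0,0)→(s2,.,right)
state=s2 head=1 tape=.[1]000.   (s2,1)→(s1,0,left)
state=s1 head=0 tape=[.]0000.   (s1,.)→(s2,1,right)
state=s2 head=1 tape=1[0]000.   (s2,0)→(s0,.,left)
state=s0 head=0 tape=[1].000.   (s0,1)→(s1,0,right)
state=s1 head=1 tape=0[.]000.   (s1,.)→(s2,1,right)
state=s2 head=2 tape=01[0]00.   (s2,0)→(s0,.,left)
state=s0 head=1 tape=0[1].00.   (s0,1)→(s1,0,right)
state=s1 head=2 tape=00[.]00.   (s1,.)→(s2,1,right)
state=s2 head=3 tape=001[0]0.   (s2,0)→(s0,.,left)
state=s0 head=2 tape=00[1].0.   (s0,1)→(s1,0,right)
state=s1 head=3 tape=000[.]0.   (s1,.)→(s2,1,right)
state=s2 head=4 tape=0001[0].   (s2,0)→(s0,.,left)
state=s0 head=3 tape=000[1]..   (s0,1)→(s1,0,right)
state=s1 head=4 tape=0000[.].   (s1,.)→(s2,1,right)
state=s2 head=5 tape=00001[.]   (s2,.)→(sH,1,left)
state=sH head=4 tape=0000[1]1
The non-blank tape span at halt is 000011.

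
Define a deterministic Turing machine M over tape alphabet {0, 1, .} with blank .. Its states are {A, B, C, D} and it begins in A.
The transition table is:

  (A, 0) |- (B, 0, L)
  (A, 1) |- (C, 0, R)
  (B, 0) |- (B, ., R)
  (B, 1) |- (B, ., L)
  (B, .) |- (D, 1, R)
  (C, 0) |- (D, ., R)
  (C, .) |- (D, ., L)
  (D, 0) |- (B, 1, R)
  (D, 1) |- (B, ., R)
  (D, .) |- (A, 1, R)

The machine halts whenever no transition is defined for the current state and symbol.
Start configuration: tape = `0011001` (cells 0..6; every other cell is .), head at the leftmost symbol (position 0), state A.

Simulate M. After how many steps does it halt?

state=A head=0 tape=.[0]011001   (A,0)→(B,0,L)
state=B head=-1 tape=[.]0011001   (B,.)→(D,1,R)
state=D head=0 tape=1[0]011001   (D,0)→(B,1,R)
state=B head=1 tape=11[0]11001   (B,0)→(B,.,R)
state=B head=2 tape=11.[1]1001   (B,1)→(B,.,L)
state=B head=1 tape=11[.].1001   (B,.)→(D,1,R)
state=D head=2 tape=111[.]1001   (D,.)→(A,1,R)
state=A head=3 tape=1111[1]001   (A,1)→(C,0,R)
state=C head=4 tape=11110[0]01   (C,0)→(D,.,R)
state=D head=5 tape=11110.[0]1   (D,0)→(B,1,R)
state=B head=6 tape=11110.1[1]   (B,1)→(B,.,L)
state=B head=5 tape=11110.[1].   (B,1)→(B,.,L)
state=B head=4 tape=11110[.]..   (B,.)→(D,1,R)
state=D head=5 tape=111101[.].   (D,.)→(A,1,R)
state=A head=6 tape=1111011[.]
M halts after 14 transitions.

14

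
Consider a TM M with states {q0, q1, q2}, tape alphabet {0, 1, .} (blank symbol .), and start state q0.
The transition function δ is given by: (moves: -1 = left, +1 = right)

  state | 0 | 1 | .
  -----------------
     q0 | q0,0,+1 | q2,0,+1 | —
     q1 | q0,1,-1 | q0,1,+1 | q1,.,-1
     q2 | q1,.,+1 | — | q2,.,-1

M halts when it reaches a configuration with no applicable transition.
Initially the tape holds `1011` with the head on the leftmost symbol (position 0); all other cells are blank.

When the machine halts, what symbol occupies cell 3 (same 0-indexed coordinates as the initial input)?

q0 | [1]011.   read 1 → write 0, move +1, go to q2
q2 | 0[0]11.   read 0 → write ., move +1, go to q1
q1 | 0.[1]1.   read 1 → write 1, move +1, go to q0
q0 | 0.1[1].   read 1 → write 0, move +1, go to q2
q2 | 0.10[.]   read . → write ., move -1, go to q2
q2 | 0.1[0].   read 0 → write ., move +1, go to q1
q1 | 0.1.[.]   read . → write ., move -1, go to q1
q1 | 0.1[.].   read . → write ., move -1, go to q1
q1 | 0.[1]..   read 1 → write 1, move +1, go to q0
q0 | 0.1[.].
Cell 3 holds . when M halts.

.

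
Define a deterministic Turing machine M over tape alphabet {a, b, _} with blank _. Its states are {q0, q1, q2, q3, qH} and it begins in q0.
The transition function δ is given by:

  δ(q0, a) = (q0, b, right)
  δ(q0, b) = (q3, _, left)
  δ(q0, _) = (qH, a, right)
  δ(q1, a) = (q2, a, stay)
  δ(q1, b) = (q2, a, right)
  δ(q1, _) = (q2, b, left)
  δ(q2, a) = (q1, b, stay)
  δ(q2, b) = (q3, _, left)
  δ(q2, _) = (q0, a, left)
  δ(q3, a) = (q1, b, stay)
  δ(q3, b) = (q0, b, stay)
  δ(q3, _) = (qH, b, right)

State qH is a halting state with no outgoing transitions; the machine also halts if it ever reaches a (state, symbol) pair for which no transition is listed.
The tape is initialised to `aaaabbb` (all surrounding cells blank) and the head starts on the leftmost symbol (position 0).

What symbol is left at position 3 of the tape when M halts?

q0 | _[a]aaabbb   read a → write b, move right, go to q0
q0 | _b[a]aabbb   read a → write b, move right, go to q0
q0 | _bb[a]abbb   read a → write b, move right, go to q0
q0 | _bbb[a]bbb   read a → write b, move right, go to q0
q0 | _bbbb[b]bb   read b → write _, move left, go to q3
q3 | _bbb[b]_bb   read b → write b, move stay, go to q0
q0 | _bbb[b]_bb   read b → write _, move left, go to q3
q3 | _bb[b]__bb   read b → write b, move stay, go to q0
q0 | _bb[b]__bb   read b → write _, move left, go to q3
q3 | _b[b]___bb   read b → write b, move stay, go to q0
q0 | _b[b]___bb   read b → write _, move left, go to q3
q3 | _[b]____bb   read b → write b, move stay, go to q0
q0 | _[b]____bb   read b → write _, move left, go to q3
q3 | [_]_____bb   read _ → write b, move right, go to qH
qH | b[_]____bb
Cell 3 holds _ when M halts.

_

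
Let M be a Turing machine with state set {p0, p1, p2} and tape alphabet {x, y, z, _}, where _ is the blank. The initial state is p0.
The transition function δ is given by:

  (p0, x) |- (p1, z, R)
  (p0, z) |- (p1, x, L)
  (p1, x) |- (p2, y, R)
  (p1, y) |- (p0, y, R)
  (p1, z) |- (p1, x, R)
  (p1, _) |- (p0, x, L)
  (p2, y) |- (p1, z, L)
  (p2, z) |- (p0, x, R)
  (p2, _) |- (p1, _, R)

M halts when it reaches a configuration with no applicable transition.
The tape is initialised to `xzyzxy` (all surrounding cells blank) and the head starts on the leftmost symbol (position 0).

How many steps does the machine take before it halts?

p0 | [x]zyzxy___   read x → write z, move R, go to p1
p1 | z[z]yzxy___   read z → write x, move R, go to p1
p1 | zx[y]zxy___   read y → write y, move R, go to p0
p0 | zxy[z]xy___   read z → write x, move L, go to p1
p1 | zx[y]xxy___   read y → write y, move R, go to p0
p0 | zxy[x]xy___   read x → write z, move R, go to p1
p1 | zxyz[x]y___   read x → write y, move R, go to p2
p2 | zxyzy[y]___   read y → write z, move L, go to p1
p1 | zxyz[y]z___   read y → write y, move R, go to p0
p0 | zxyzy[z]___   read z → write x, move L, go to p1
p1 | zxyz[y]x___   read y → write y, move R, go to p0
p0 | zxyzy[x]___   read x → write z, move R, go to p1
p1 | zxyzyz[_]__   read _ → write x, move L, go to p0
p0 | zxyzy[z]x__   read z → write x, move L, go to p1
p1 | zxyz[y]xx__   read y → write y, move R, go to p0
p0 | zxyzy[x]x__   read x → write z, move R, go to p1
p1 | zxyzyz[x]__   read x → write y, move R, go to p2
p2 | zxyzyzy[_]_   read _ → write _, move R, go to p1
p1 | zxyzyzy_[_]   read _ → write x, move L, go to p0
p0 | zxyzyzy[_]x
M halts after 19 transitions.

19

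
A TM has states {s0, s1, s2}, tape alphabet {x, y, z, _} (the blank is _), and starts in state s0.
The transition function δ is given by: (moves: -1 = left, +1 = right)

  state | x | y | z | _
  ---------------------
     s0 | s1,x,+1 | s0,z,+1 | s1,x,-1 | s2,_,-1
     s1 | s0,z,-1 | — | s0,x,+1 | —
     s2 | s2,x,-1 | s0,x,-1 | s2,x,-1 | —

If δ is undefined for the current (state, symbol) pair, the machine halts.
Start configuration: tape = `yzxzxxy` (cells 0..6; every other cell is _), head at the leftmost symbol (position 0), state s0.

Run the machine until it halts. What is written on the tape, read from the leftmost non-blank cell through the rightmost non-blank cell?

s0 | [y]zxzxxy   read y → write z, move +1, go to s0
s0 | z[z]xzxxy   read z → write x, move -1, go to s1
s1 | [z]xxzxxy   read z → write x, move +1, go to s0
s0 | x[x]xzxxy   read x → write x, move +1, go to s1
s1 | xx[x]zxxy   read x → write z, move -1, go to s0
s0 | x[x]zzxxy   read x → write x, move +1, go to s1
s1 | xx[z]zxxy   read z → write x, move +1, go to s0
s0 | xxx[z]xxy   read z → write x, move -1, go to s1
s1 | xx[x]xxxy   read x → write z, move -1, go to s0
s0 | x[x]zxxxy   read x → write x, move +1, go to s1
s1 | xx[z]xxxy   read z → write x, move +1, go to s0
s0 | xxx[x]xxy   read x → write x, move +1, go to s1
s1 | xxxx[x]xy   read x → write z, move -1, go to s0
s0 | xxx[x]zxy   read x → write x, move +1, go to s1
s1 | xxxx[z]xy   read z → write x, move +1, go to s0
s0 | xxxxx[x]y   read x → write x, move +1, go to s1
s1 | xxxxxx[y]
The non-blank tape span at halt is xxxxxxy.

xxxxxxy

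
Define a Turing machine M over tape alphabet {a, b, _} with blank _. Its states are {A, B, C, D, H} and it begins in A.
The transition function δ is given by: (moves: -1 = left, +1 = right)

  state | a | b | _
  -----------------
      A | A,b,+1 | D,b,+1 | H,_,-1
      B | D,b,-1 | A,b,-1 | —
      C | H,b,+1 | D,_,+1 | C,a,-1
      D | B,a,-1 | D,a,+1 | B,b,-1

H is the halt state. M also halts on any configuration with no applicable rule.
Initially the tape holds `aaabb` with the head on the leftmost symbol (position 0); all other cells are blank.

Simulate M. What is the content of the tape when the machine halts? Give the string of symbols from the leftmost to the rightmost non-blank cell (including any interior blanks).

abababb

state=A head=0 tape=_[a]aabb__   (A,a)→(A,b,+1)
state=A head=1 tape=_b[a]abb__   (A,a)→(A,b,+1)
state=A head=2 tape=_bb[a]bb__   (A,a)→(A,b,+1)
state=A head=3 tape=_bbb[b]b__   (A,b)→(D,b,+1)
state=D head=4 tape=_bbbb[b]__   (D,b)→(D,a,+1)
state=D head=5 tape=_bbbba[_]_   (D,_)→(B,b,-1)
state=B head=4 tape=_bbbb[a]b_   (B,a)→(D,b,-1)
state=D head=3 tape=_bbb[b]bb_   (D,b)→(D,a,+1)
state=D head=4 tape=_bbba[b]b_   (D,b)→(D,a,+1)
state=D head=5 tape=_bbbaa[b]_   (D,b)→(D,a,+1)
state=D head=6 tape=_bbbaaa[_]   (D,_)→(B,b,-1)
state=B head=5 tape=_bbbaa[a]b   (B,a)→(D,b,-1)
state=D head=4 tape=_bbba[a]bb   (D,a)→(B,a,-1)
state=B head=3 tape=_bbb[a]abb   (B,a)→(D,b,-1)
state=D head=2 tape=_bb[b]babb   (D,b)→(D,a,+1)
state=D head=3 tape=_bba[b]abb   (D,b)→(D,a,+1)
state=D head=4 tape=_bbaa[a]bb   (D,a)→(B,a,-1)
state=B head=3 tape=_bba[a]abb   (B,a)→(D,b,-1)
state=D head=2 tape=_bb[a]babb   (D,a)→(B,a,-1)
state=B head=1 tape=_b[b]ababb   (B,b)→(A,b,-1)
state=A head=0 tape=_[b]bababb   (A,b)→(D,b,+1)
state=D head=1 tape=_b[b]ababb   (D,b)→(D,a,+1)
state=D head=2 tape=_ba[a]babb   (D,a)→(B,a,-1)
state=B head=1 tape=_b[a]ababb   (B,a)→(D,b,-1)
state=D head=0 tape=_[b]bababb   (D,b)→(D,a,+1)
state=D head=1 tape=_a[b]ababb   (D,b)→(D,a,+1)
state=D head=2 tape=_aa[a]babb   (D,a)→(B,a,-1)
state=B head=1 tape=_a[a]ababb   (B,a)→(D,b,-1)
state=D head=0 tape=_[a]bababb   (D,a)→(B,a,-1)
state=B head=-1 tape=[_]abababb
The non-blank tape span at halt is abababb.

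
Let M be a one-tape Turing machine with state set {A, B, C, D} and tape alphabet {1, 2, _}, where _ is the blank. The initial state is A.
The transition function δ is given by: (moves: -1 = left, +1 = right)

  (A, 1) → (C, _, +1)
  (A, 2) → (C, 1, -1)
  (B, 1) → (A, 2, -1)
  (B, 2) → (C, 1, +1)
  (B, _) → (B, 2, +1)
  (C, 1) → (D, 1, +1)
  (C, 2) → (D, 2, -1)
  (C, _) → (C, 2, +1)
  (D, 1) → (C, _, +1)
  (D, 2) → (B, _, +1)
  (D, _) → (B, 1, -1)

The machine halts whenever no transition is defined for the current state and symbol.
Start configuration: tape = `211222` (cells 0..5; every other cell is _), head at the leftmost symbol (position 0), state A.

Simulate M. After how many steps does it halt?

state=A head=0 tape=_[2]11222   (A,2)→(C,1,-1)
state=C head=-1 tape=[_]111222   (C,_)→(C,2,+1)
state=C head=0 tape=2[1]11222   (C,1)→(D,1,+1)
state=D head=1 tape=21[1]1222   (D,1)→(C,_,+1)
state=C head=2 tape=21_[1]222   (C,1)→(D,1,+1)
state=D head=3 tape=21_1[2]22   (D,2)→(B,_,+1)
state=B head=4 tape=21_1_[2]2   (B,2)→(C,1,+1)
state=C head=5 tape=21_1_1[2]   (C,2)→(D,2,-1)
state=D head=4 tape=21_1_[1]2   (D,1)→(C,_,+1)
state=C head=5 tape=21_1__[2]   (C,2)→(D,2,-1)
state=D head=4 tape=21_1_[_]2   (D,_)→(B,1,-1)
state=B head=3 tape=21_1[_]12   (B,_)→(B,2,+1)
state=B head=4 tape=21_12[1]2   (B,1)→(A,2,-1)
state=A head=3 tape=21_1[2]22   (A,2)→(C,1,-1)
state=C head=2 tape=21_[1]122   (C,1)→(D,1,+1)
state=D head=3 tape=21_1[1]22   (D,1)→(C,_,+1)
state=C head=4 tape=21_1_[2]2   (C,2)→(D,2,-1)
state=D head=3 tape=21_1[_]22   (D,_)→(B,1,-1)
state=B head=2 tape=21_[1]122   (B,1)→(A,2,-1)
state=A head=1 tape=21[_]2122
M halts after 19 transitions.

19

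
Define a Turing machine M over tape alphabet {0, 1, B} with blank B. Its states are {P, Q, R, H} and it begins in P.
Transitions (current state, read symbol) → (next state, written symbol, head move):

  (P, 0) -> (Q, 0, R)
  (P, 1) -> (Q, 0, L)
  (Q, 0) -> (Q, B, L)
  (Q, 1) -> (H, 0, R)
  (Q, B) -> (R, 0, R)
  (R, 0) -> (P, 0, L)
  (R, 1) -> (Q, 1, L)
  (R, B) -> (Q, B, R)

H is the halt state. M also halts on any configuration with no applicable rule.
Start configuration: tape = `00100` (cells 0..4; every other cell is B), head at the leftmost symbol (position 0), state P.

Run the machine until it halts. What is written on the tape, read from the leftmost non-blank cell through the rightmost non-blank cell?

P | B[0]0100   read 0 → write 0, move R, go to Q
Q | B0[0]100   read 0 → write B, move L, go to Q
Q | B[0]B100   read 0 → write B, move L, go to Q
Q | [B]BB100   read B → write 0, move R, go to R
R | 0[B]B100   read B → write B, move R, go to Q
Q | 0B[B]100   read B → write 0, move R, go to R
R | 0B0[1]00   read 1 → write 1, move L, go to Q
Q | 0B[0]100   read 0 → write B, move L, go to Q
Q | 0[B]B100   read B → write 0, move R, go to R
R | 00[B]100   read B → write B, move R, go to Q
Q | 00B[1]00   read 1 → write 0, move R, go to H
H | 00B0[0]0
The non-blank tape span at halt is 00B000.

00B000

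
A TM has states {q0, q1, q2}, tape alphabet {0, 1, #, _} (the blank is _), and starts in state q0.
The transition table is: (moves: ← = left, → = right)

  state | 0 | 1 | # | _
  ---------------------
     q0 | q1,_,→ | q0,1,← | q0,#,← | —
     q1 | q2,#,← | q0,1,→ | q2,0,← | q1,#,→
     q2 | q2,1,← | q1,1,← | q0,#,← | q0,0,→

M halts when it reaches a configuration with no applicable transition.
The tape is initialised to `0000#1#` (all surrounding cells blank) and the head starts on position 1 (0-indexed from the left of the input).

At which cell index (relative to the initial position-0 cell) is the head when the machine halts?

4

q0 | 0[0]00#1#   read 0 → write _, move →, go to q1
q1 | 0_[0]0#1#   read 0 → write #, move ←, go to q2
q2 | 0[_]#0#1#   read _ → write 0, move →, go to q0
q0 | 00[#]0#1#   read # → write #, move ←, go to q0
q0 | 0[0]#0#1#   read 0 → write _, move →, go to q1
q1 | 0_[#]0#1#   read # → write 0, move ←, go to q2
q2 | 0[_]00#1#   read _ → write 0, move →, go to q0
q0 | 00[0]0#1#   read 0 → write _, move →, go to q1
q1 | 00_[0]#1#   read 0 → write #, move ←, go to q2
q2 | 00[_]##1#   read _ → write 0, move →, go to q0
q0 | 000[#]#1#   read # → write #, move ←, go to q0
q0 | 00[0]##1#   read 0 → write _, move →, go to q1
q1 | 00_[#]#1#   read # → write 0, move ←, go to q2
q2 | 00[_]0#1#   read _ → write 0, move →, go to q0
q0 | 000[0]#1#   read 0 → write _, move →, go to q1
q1 | 000_[#]1#   read # → write 0, move ←, go to q2
q2 | 000[_]01#   read _ → write 0, move →, go to q0
q0 | 0000[0]1#   read 0 → write _, move →, go to q1
q1 | 0000_[1]#   read 1 → write 1, move →, go to q0
q0 | 0000_1[#]   read # → write #, move ←, go to q0
q0 | 0000_[1]#   read 1 → write 1, move ←, go to q0
q0 | 0000[_]1#
At halt the head is at cell 4.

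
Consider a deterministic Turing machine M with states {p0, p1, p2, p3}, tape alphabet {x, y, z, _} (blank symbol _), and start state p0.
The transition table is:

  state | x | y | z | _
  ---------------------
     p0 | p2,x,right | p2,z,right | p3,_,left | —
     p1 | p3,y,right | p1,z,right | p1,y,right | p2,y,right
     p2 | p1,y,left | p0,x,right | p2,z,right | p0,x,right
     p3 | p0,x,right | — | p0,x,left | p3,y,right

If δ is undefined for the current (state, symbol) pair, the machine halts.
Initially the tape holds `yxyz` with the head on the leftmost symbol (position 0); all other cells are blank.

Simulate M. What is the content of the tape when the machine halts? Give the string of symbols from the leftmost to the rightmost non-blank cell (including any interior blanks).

state=p0 head=0 tape=[y]xyz___   (p0,y)→(p2,z,right)
state=p2 head=1 tape=z[x]yz___   (p2,x)→(p1,y,left)
state=p1 head=0 tape=[z]yyz___   (p1,z)→(p1,y,right)
state=p1 head=1 tape=y[y]yz___   (p1,y)→(p1,z,right)
state=p1 head=2 tape=yz[y]z___   (p1,y)→(p1,z,right)
state=p1 head=3 tape=yzz[z]___   (p1,z)→(p1,y,right)
state=p1 head=4 tape=yzzy[_]__   (p1,_)→(p2,y,right)
state=p2 head=5 tape=yzzyy[_]_   (p2,_)→(p0,x,right)
state=p0 head=6 tape=yzzyyx[_]
The non-blank tape span at halt is yzzyyx.

yzzyyx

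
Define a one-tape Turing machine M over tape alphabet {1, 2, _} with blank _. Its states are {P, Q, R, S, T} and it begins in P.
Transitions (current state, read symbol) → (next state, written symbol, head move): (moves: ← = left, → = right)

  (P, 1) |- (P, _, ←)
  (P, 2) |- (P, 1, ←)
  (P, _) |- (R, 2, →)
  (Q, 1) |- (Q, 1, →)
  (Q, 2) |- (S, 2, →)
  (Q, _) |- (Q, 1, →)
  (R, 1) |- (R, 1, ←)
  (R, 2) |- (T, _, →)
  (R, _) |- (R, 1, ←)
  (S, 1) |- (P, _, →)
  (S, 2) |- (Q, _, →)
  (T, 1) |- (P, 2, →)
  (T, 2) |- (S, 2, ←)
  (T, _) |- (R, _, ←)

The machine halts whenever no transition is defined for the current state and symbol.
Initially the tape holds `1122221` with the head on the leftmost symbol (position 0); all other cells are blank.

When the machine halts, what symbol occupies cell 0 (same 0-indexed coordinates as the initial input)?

2

state=P head=0 tape=_[1]122221   (P,1)→(P,_,←)
state=P head=-1 tape=[_]_122221   (P,_)→(R,2,→)
state=R head=0 tape=2[_]122221   (R,_)→(R,1,←)
state=R head=-1 tape=[2]1122221   (R,2)→(T,_,→)
state=T head=0 tape=_[1]122221   (T,1)→(P,2,→)
state=P head=1 tape=_2[1]22221   (P,1)→(P,_,←)
state=P head=0 tape=_[2]_22221   (P,2)→(P,1,←)
state=P head=-1 tape=[_]1_22221   (P,_)→(R,2,→)
state=R head=0 tape=2[1]_22221   (R,1)→(R,1,←)
state=R head=-1 tape=[2]1_22221   (R,2)→(T,_,→)
state=T head=0 tape=_[1]_22221   (T,1)→(P,2,→)
state=P head=1 tape=_2[_]22221   (P,_)→(R,2,→)
state=R head=2 tape=_22[2]2221   (R,2)→(T,_,→)
state=T head=3 tape=_22_[2]221   (T,2)→(S,2,←)
state=S head=2 tape=_22[_]2221
Cell 0 holds 2 when M halts.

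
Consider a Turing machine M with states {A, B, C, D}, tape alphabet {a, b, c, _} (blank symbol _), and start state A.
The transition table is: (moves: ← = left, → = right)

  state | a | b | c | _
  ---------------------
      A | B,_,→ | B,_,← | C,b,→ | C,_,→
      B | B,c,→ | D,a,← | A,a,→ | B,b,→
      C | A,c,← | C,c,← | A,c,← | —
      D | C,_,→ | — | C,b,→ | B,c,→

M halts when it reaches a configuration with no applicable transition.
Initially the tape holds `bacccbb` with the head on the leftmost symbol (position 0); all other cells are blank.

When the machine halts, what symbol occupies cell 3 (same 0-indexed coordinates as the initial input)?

b

A | _[b]acccbb   read b → write _, move ←, go to B
B | [_]_acccbb   read _ → write b, move →, go to B
B | b[_]acccbb   read _ → write b, move →, go to B
B | bb[a]cccbb   read a → write c, move →, go to B
B | bbc[c]ccbb   read c → write a, move →, go to A
A | bbca[c]cbb   read c → write b, move →, go to C
C | bbcab[c]bb   read c → write c, move ←, go to A
A | bbca[b]cbb   read b → write _, move ←, go to B
B | bbc[a]_cbb   read a → write c, move →, go to B
B | bbcc[_]cbb   read _ → write b, move →, go to B
B | bbccb[c]bb   read c → write a, move →, go to A
A | bbccba[b]b   read b → write _, move ←, go to B
B | bbccb[a]_b   read a → write c, move →, go to B
B | bbccbc[_]b   read _ → write b, move →, go to B
B | bbccbcb[b]   read b → write a, move ←, go to D
D | bbccbc[b]a
Cell 3 holds b when M halts.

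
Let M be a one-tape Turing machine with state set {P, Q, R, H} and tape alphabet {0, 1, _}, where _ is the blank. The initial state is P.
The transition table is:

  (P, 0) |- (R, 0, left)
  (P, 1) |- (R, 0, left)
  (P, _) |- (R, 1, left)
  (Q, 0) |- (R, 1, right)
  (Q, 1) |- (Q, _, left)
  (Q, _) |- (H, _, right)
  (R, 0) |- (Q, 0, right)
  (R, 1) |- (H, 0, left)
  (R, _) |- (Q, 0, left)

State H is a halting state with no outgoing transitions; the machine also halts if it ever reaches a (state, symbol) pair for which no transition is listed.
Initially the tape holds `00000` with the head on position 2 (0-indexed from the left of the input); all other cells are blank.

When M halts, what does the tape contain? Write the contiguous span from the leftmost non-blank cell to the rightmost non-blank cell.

state=P head=2 tape=_00[0]00_   (P,0)→(R,0,left)
state=R head=1 tape=_0[0]000_   (R,0)→(Q,0,right)
state=Q head=2 tape=_00[0]00_   (Q,0)→(R,1,right)
state=R head=3 tape=_001[0]0_   (R,0)→(Q,0,right)
state=Q head=4 tape=_0010[0]_   (Q,0)→(R,1,right)
state=R head=5 tape=_00101[_]   (R,_)→(Q,0,left)
state=Q head=4 tape=_0010[1]0   (Q,1)→(Q,_,left)
state=Q head=3 tape=_001[0]_0   (Q,0)→(R,1,right)
state=R head=4 tape=_0011[_]0   (R,_)→(Q,0,left)
state=Q head=3 tape=_001[1]00   (Q,1)→(Q,_,left)
state=Q head=2 tape=_00[1]_00   (Q,1)→(Q,_,left)
state=Q head=1 tape=_0[0]__00   (Q,0)→(R,1,right)
state=R head=2 tape=_01[_]_00   (R,_)→(Q,0,left)
state=Q head=1 tape=_0[1]0_00   (Q,1)→(Q,_,left)
state=Q head=0 tape=_[0]_0_00   (Q,0)→(R,1,right)
state=R head=1 tape=_1[_]0_00   (R,_)→(Q,0,left)
state=Q head=0 tape=_[1]00_00   (Q,1)→(Q,_,left)
state=Q head=-1 tape=[_]_00_00   (Q,_)→(H,_,right)
state=H head=0 tape=_[_]00_00
The non-blank tape span at halt is 00_00.

00_00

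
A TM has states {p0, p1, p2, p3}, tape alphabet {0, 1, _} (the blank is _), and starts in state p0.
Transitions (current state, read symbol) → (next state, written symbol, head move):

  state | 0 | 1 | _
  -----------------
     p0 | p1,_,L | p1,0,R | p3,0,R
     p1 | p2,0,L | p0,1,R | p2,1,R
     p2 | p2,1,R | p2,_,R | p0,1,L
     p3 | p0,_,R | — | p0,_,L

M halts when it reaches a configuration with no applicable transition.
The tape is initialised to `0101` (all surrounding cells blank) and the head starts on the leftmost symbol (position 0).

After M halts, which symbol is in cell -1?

0

p0 | _[0]101_   read 0 → write _, move L, go to p1
p1 | [_]_101_   read _ → write 1, move R, go to p2
p2 | 1[_]101_   read _ → write 1, move L, go to p0
p0 | [1]1101_   read 1 → write 0, move R, go to p1
p1 | 0[1]101_   read 1 → write 1, move R, go to p0
p0 | 01[1]01_   read 1 → write 0, move R, go to p1
p1 | 010[0]1_   read 0 → write 0, move L, go to p2
p2 | 01[0]01_   read 0 → write 1, move R, go to p2
p2 | 011[0]1_   read 0 → write 1, move R, go to p2
p2 | 0111[1]_   read 1 → write _, move R, go to p2
p2 | 0111_[_]   read _ → write 1, move L, go to p0
p0 | 0111[_]1   read _ → write 0, move R, go to p3
p3 | 01110[1]
Cell -1 holds 0 when M halts.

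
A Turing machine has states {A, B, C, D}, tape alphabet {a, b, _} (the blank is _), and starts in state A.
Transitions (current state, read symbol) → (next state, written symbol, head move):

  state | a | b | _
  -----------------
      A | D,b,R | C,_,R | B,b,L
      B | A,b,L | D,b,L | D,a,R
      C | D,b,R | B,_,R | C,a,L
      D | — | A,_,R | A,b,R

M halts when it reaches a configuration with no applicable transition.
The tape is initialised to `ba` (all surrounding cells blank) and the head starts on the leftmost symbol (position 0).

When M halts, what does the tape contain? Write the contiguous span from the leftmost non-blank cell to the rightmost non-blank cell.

A | [b]a_____   read b → write _, move R, go to C
C | _[a]_____   read a → write b, move R, go to D
D | _b[_]____   read _ → write b, move R, go to A
A | _bb[_]___   read _ → write b, move L, go to B
B | _b[b]b___   read b → write b, move L, go to D
D | _[b]bb___   read b → write _, move R, go to A
A | __[b]b___   read b → write _, move R, go to C
C | ___[b]___   read b → write _, move R, go to B
B | ____[_]__   read _ → write a, move R, go to D
D | ____a[_]_   read _ → write b, move R, go to A
A | ____ab[_]   read _ → write b, move L, go to B
B | ____a[b]b   read b → write b, move L, go to D
D | ____[a]bb
The non-blank tape span at halt is abb.

abb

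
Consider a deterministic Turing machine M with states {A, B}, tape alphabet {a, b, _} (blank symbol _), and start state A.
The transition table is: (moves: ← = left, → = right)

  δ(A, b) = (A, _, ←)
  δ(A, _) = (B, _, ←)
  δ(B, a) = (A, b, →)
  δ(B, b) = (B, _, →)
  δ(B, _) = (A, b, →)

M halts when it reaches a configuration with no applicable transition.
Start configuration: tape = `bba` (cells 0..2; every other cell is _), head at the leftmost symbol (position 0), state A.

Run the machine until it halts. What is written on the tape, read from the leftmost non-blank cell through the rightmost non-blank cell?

state=A head=0 tape=__[b]ba   (A,b)→(A,_,←)
state=A head=-1 tape=_[_]_ba   (A,_)→(B,_,←)
state=B head=-2 tape=[_]__ba   (B,_)→(A,b,→)
state=A head=-1 tape=b[_]_ba   (A,_)→(B,_,←)
state=B head=-2 tape=[b]__ba   (B,b)→(B,_,→)
state=B head=-1 tape=_[_]_ba   (B,_)→(A,b,→)
state=A head=0 tape=_b[_]ba   (A,_)→(B,_,←)
state=B head=-1 tape=_[b]_ba   (B,b)→(B,_,→)
state=B head=0 tape=__[_]ba   (B,_)→(A,b,→)
state=A head=1 tape=__b[b]a   (A,b)→(A,_,←)
state=A head=0 tape=__[b]_a   (A,b)→(A,_,←)
state=A head=-1 tape=_[_]__a   (A,_)→(B,_,←)
state=B head=-2 tape=[_]___a   (B,_)→(A,b,→)
state=A head=-1 tape=b[_]__a   (A,_)→(B,_,←)
state=B head=-2 tape=[b]___a   (B,b)→(B,_,→)
state=B head=-1 tape=_[_]__a   (B,_)→(A,b,→)
state=A head=0 tape=_b[_]_a   (A,_)→(B,_,←)
state=B head=-1 tape=_[b]__a   (B,b)→(B,_,→)
state=B head=0 tape=__[_]_a   (B,_)→(A,b,→)
state=A head=1 tape=__b[_]a   (A,_)→(B,_,←)
state=B head=0 tape=__[b]_a   (B,b)→(B,_,→)
state=B head=1 tape=___[_]a   (B,_)→(A,b,→)
state=A head=2 tape=___b[a]
The non-blank tape span at halt is ba.

ba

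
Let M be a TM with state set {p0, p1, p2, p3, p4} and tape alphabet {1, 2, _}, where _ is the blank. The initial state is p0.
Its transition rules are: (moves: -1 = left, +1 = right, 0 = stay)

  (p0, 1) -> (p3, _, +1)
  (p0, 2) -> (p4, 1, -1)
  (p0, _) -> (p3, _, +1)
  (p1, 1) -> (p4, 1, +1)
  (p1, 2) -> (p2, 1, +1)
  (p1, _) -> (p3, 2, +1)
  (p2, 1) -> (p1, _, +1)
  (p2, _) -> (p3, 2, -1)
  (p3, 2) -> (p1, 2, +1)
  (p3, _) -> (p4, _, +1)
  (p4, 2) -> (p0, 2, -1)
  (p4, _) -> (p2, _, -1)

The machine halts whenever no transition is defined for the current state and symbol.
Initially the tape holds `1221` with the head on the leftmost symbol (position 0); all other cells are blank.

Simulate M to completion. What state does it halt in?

p0 | [1]221___   read 1 → write _, move +1, go to p3
p3 | _[2]21___   read 2 → write 2, move +1, go to p1
p1 | _2[2]1___   read 2 → write 1, move +1, go to p2
p2 | _21[1]___   read 1 → write _, move +1, go to p1
p1 | _21_[_]__   read _ → write 2, move +1, go to p3
p3 | _21_2[_]_   read _ → write _, move +1, go to p4
p4 | _21_2_[_]   read _ → write _, move -1, go to p2
p2 | _21_2[_]_   read _ → write 2, move -1, go to p3
p3 | _21_[2]2_   read 2 → write 2, move +1, go to p1
p1 | _21_2[2]_   read 2 → write 1, move +1, go to p2
p2 | _21_21[_]   read _ → write 2, move -1, go to p3
p3 | _21_2[1]2
No transition is defined for (p3, 1); M halts in state p3.

p3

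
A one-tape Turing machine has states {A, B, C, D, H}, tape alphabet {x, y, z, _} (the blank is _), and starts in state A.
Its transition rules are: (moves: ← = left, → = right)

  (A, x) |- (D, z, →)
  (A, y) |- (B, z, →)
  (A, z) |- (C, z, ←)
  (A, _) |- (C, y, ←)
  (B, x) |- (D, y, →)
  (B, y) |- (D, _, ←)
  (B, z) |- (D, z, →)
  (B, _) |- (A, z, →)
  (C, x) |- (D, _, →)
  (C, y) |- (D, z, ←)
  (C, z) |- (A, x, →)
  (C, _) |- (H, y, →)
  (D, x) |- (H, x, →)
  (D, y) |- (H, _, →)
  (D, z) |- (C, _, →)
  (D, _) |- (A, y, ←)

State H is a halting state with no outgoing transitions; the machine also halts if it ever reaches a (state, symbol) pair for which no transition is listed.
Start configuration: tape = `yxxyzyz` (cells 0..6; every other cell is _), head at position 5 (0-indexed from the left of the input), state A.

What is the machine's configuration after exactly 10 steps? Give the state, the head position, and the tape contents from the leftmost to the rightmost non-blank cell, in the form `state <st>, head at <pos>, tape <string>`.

state A, head at 5, tape yxxyz_yz

A | yxxyz[y]z_   read y → write z, move →, go to B
B | yxxyzz[z]_   read z → write z, move →, go to D
D | yxxyzzz[_]   read _ → write y, move ←, go to A
A | yxxyzz[z]y   read z → write z, move ←, go to C
C | yxxyz[z]zy   read z → write x, move →, go to A
A | yxxyzx[z]y   read z → write z, move ←, go to C
C | yxxyz[x]zy   read x → write _, move →, go to D
D | yxxyz_[z]y   read z → write _, move →, go to C
C | yxxyz__[y]   read y → write z, move ←, go to D
D | yxxyz_[_]z   read _ → write y, move ←, go to A
A | yxxyz[_]yz
After 10 steps: state A, head at 5, tape yxxyz_yz.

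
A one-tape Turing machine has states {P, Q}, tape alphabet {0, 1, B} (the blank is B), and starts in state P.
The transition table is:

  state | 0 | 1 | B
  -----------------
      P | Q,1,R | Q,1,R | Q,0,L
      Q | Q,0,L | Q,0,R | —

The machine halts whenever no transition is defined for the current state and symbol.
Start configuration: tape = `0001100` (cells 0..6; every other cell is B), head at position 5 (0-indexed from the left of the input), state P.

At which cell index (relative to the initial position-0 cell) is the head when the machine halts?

-1

state=P head=5 tape=B00011[0]0   (P,0)→(Q,1,R)
state=Q head=6 tape=B000111[0]   (Q,0)→(Q,0,L)
state=Q head=5 tape=B00011[1]0   (Q,1)→(Q,0,R)
state=Q head=6 tape=B000110[0]   (Q,0)→(Q,0,L)
state=Q head=5 tape=B00011[0]0   (Q,0)→(Q,0,L)
state=Q head=4 tape=B0001[1]00   (Q,1)→(Q,0,R)
state=Q head=5 tape=B00010[0]0   (Q,0)→(Q,0,L)
state=Q head=4 tape=B0001[0]00   (Q,0)→(Q,0,L)
state=Q head=3 tape=B000[1]000   (Q,1)→(Q,0,R)
state=Q head=4 tape=B0000[0]00   (Q,0)→(Q,0,L)
state=Q head=3 tape=B000[0]000   (Q,0)→(Q,0,L)
state=Q head=2 tape=B00[0]0000   (Q,0)→(Q,0,L)
state=Q head=1 tape=B0[0]00000   (Q,0)→(Q,0,L)
state=Q head=0 tape=B[0]000000   (Q,0)→(Q,0,L)
state=Q head=-1 tape=[B]0000000
At halt the head is at cell -1.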